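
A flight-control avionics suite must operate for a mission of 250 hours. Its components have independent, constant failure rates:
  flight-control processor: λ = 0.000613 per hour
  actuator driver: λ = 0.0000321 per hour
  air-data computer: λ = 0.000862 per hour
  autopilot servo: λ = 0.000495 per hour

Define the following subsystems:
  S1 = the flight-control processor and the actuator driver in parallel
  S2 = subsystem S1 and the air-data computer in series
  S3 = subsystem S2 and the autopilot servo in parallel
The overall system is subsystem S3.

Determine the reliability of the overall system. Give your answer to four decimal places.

0.9773

R(flight-control processor) = exp(−0.000613 × 250) = 0.857915
R(actuator driver) = exp(−0.0000321 × 250) = 0.992007
R(air-data computer) = exp(−0.000862 × 250) = 0.806138
R(autopilot servo) = exp(−0.000495 × 250) = 0.883601
Parallel (flight-control processor and actuator driver): 1 − (1 − 0.857915)(1 − 0.992007) = 0.998864
Series ([0.998864] and air-data computer): 0.998864 × 0.806138 = 0.805222
Parallel ([0.805222] and autopilot servo): 1 − (1 − 0.805222)(1 − 0.883601) = 0.9773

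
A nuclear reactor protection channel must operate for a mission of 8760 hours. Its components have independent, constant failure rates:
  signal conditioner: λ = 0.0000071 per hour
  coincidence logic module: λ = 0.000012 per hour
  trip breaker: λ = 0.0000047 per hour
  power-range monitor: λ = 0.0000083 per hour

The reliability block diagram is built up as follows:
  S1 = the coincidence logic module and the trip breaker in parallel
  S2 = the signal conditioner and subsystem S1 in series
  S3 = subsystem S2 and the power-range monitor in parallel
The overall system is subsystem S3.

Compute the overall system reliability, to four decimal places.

0.9955

R(signal conditioner) = exp(−0.0000071 × 8760) = 0.939699
R(coincidence logic module) = exp(−0.000012 × 8760) = 0.900216
R(trip breaker) = exp(−0.0000047 × 8760) = 0.959664
R(power-range monitor) = exp(−0.0000083 × 8760) = 0.929872
Parallel (coincidence logic module and trip breaker): 1 − (1 − 0.900216)(1 − 0.959664) = 0.995975
Series (signal conditioner and [0.995975]): 0.939699 × 0.995975 = 0.935917
Parallel ([0.935917] and power-range monitor): 1 − (1 − 0.935917)(1 − 0.929872) = 0.9955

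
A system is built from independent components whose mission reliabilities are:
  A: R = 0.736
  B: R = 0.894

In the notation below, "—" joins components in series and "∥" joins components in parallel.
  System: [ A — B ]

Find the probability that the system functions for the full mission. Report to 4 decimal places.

0.6580

Series (A and B): 0.736000 × 0.894000 = 0.6580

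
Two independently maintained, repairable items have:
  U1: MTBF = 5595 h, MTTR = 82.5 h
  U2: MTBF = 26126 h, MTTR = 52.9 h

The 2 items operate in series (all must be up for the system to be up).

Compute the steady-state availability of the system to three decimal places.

A(U1) = MTBF/(MTBF+MTTR) = 5595/(5595+82.5) = 0.985469
A(U2) = MTBF/(MTBF+MTTR) = 26126/(26126+52.9) = 0.997979
Series availability: 0.985469 × 0.997979 = 0.983

0.983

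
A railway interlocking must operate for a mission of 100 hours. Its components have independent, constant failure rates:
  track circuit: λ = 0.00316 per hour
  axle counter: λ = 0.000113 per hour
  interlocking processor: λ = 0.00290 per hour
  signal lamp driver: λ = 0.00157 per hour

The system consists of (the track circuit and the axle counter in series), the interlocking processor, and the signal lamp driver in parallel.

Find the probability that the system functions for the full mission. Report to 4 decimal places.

R(track circuit) = exp(−0.00316 × 100) = 0.729059
R(axle counter) = exp(−0.000113 × 100) = 0.988764
R(interlocking processor) = exp(−0.00290 × 100) = 0.748264
R(signal lamp driver) = exp(−0.00157 × 100) = 0.854704
Series (track circuit and axle counter): 0.729059 × 0.988764 = 0.720867
Parallel ([0.720867], interlocking processor, and signal lamp driver): 1 − (1 − 0.720867)(1 − 0.748264)(1 − 0.854704) = 0.9898

0.9898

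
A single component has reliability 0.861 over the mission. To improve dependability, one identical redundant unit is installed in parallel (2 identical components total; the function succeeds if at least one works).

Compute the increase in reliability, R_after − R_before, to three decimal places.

R_before = 0.861
R_after = 1 − (1 − 0.861)^2 = 0.981
ΔR = 0.981 − 0.861 = 0.120

0.120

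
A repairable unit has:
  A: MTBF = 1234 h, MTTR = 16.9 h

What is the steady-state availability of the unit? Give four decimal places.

A(A) = MTBF/(MTBF+MTTR) = 1234/(1234+16.9) = 0.9865

0.9865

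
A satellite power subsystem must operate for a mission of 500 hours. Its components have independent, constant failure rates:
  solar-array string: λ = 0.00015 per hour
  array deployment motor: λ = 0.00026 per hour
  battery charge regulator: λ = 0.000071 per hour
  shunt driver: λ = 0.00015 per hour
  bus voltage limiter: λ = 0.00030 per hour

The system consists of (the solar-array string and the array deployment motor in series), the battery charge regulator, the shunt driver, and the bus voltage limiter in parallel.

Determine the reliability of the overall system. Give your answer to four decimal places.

0.9999

R(solar-array string) = exp(−0.00015 × 500) = 0.927743
R(array deployment motor) = exp(−0.00026 × 500) = 0.878095
R(battery charge regulator) = exp(−0.000071 × 500) = 0.965123
R(shunt driver) = exp(−0.00015 × 500) = 0.927743
R(bus voltage limiter) = exp(−0.00030 × 500) = 0.860708
Series (solar-array string and array deployment motor): 0.927743 × 0.878095 = 0.814646
Parallel ([0.814646], battery charge regulator, shunt driver, and bus voltage limiter): 1 − (1 − 0.814646)(1 − 0.965123)(1 − 0.927743)(1 − 0.860708) = 0.9999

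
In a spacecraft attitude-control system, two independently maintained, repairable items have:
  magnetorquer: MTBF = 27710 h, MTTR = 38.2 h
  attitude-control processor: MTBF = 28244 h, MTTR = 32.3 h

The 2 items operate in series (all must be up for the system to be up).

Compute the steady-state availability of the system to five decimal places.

A(magnetorquer) = MTBF/(MTBF+MTTR) = 27710/(27710+38.2) = 0.998623
A(attitude-control processor) = MTBF/(MTBF+MTTR) = 28244/(28244+32.3) = 0.998858
Series availability: 0.998623 × 0.998858 = 0.99748

0.99748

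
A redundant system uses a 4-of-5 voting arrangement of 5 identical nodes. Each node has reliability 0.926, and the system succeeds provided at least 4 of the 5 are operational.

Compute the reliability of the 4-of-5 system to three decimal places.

0.953

R = Σ_{i=4}^{5} C(5,i) p^i (1−p)^{5−i} with p = 0.926
C(5,4)·0.926^4·0.074^1 = 0.27205
C(5,5)·0.926^5·0.074^0 = 0.68086
Sum = 0.953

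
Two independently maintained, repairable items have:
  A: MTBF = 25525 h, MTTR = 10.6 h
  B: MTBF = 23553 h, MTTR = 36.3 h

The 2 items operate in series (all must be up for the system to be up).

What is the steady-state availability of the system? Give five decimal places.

0.99805

A(A) = MTBF/(MTBF+MTTR) = 25525/(25525+10.6) = 0.999585
A(B) = MTBF/(MTBF+MTTR) = 23553/(23553+36.3) = 0.998461
Series availability: 0.999585 × 0.998461 = 0.99805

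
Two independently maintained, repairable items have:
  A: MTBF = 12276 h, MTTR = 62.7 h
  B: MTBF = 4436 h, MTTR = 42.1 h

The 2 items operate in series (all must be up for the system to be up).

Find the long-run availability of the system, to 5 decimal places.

A(A) = MTBF/(MTBF+MTTR) = 12276/(12276+62.7) = 0.994918
A(B) = MTBF/(MTBF+MTTR) = 4436/(4436+42.1) = 0.990599
Series availability: 0.994918 × 0.990599 = 0.98556

0.98556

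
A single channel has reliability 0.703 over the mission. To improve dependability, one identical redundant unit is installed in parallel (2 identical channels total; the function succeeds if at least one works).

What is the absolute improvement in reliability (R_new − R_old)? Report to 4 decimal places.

0.2088

R_before = 0.703
R_after = 1 − (1 − 0.703)^2 = 0.9118
ΔR = 0.9118 − 0.703 = 0.2088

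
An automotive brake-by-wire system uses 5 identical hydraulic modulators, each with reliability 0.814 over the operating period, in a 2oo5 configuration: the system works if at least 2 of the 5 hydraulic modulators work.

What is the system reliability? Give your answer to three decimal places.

0.995

R = Σ_{i=2}^{5} C(5,i) p^i (1−p)^{5−i} with p = 0.814
C(5,2)·0.814^2·0.186^3 = 0.04264
C(5,3)·0.814^3·0.186^2 = 0.18659
C(5,4)·0.814^4·0.186^1 = 0.40830
C(5,5)·0.814^5·0.186^0 = 0.35737
Sum = 0.995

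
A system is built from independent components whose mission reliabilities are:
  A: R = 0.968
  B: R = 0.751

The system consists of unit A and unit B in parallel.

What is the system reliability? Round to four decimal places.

Parallel (A and B): 1 − (1 − 0.968000)(1 − 0.751000) = 0.9920

0.9920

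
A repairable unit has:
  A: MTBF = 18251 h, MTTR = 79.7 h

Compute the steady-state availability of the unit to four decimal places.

0.9957

A(A) = MTBF/(MTBF+MTTR) = 18251/(18251+79.7) = 0.9957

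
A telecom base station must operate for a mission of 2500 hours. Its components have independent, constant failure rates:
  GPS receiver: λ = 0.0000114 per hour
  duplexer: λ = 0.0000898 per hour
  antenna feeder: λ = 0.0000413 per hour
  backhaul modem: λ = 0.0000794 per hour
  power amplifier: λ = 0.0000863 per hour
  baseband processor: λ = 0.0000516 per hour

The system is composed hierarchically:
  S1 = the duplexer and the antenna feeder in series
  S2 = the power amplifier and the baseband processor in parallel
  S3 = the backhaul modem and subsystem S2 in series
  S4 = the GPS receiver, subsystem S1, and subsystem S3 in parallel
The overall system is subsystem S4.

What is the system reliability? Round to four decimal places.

R(GPS receiver) = exp(−0.0000114 × 2500) = 0.971902
R(duplexer) = exp(−0.0000898 × 2500) = 0.798916
R(antenna feeder) = exp(−0.0000413 × 2500) = 0.901901
R(backhaul modem) = exp(−0.0000794 × 2500) = 0.819960
R(power amplifier) = exp(−0.0000863 × 2500) = 0.805937
R(baseband processor) = exp(−0.0000516 × 2500) = 0.878974
Series (duplexer and antenna feeder): 0.798916 × 0.901901 = 0.720543
Parallel (power amplifier and baseband processor): 1 − (1 − 0.805937)(1 − 0.878974) = 0.976513
Series (backhaul modem and [0.976513]): 0.819960 × 0.976513 = 0.800702
Parallel (GPS receiver, [0.720543], and [0.800702]): 1 − (1 − 0.971902)(1 − 0.720543)(1 − 0.800702) = 0.9984

0.9984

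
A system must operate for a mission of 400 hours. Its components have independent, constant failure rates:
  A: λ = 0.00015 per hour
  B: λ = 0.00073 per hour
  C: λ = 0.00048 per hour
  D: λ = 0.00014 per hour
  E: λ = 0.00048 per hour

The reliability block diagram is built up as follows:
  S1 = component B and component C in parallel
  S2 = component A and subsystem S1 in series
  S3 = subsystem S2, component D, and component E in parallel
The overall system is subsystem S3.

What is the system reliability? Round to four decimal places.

R(A) = exp(−0.00015 × 400) = 0.941765
R(B) = exp(−0.00073 × 400) = 0.746769
R(C) = exp(−0.00048 × 400) = 0.825307
R(D) = exp(−0.00014 × 400) = 0.945539
R(E) = exp(−0.00048 × 400) = 0.825307
Parallel (B and C): 1 − (1 − 0.746769)(1 − 0.825307) = 0.955762
Series (A and [0.955762]): 0.941765 × 0.955762 = 0.900103
Parallel ([0.900103], D, and E): 1 − (1 − 0.900103)(1 − 0.945539)(1 − 0.825307) = 0.9990

0.9990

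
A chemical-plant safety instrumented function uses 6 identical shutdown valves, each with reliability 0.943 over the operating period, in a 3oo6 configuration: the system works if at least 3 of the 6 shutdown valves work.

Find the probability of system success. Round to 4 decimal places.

0.9999

R = Σ_{i=3}^{6} C(6,i) p^i (1−p)^{6−i} with p = 0.943
C(6,3)·0.943^3·0.057^3 = 0.003106
C(6,4)·0.943^4·0.057^2 = 0.038538
C(6,5)·0.943^5·0.057^1 = 0.255026
C(6,6)·0.943^6·0.057^0 = 0.703186
Sum = 0.9999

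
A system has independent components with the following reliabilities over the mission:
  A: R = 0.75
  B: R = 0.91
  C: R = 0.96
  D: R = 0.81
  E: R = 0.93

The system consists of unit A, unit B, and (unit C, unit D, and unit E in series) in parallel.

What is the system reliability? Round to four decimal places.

0.9938

Series (C, D, and E): 0.960000 × 0.810000 × 0.930000 = 0.723168
Parallel (A, B, and [0.723168]): 1 − (1 − 0.750000)(1 − 0.910000)(1 − 0.723168) = 0.9938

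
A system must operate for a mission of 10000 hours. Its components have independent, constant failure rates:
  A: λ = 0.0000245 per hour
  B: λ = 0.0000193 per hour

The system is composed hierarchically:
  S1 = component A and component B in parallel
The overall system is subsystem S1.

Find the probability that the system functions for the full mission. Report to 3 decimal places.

0.962

R(A) = exp(−0.0000245 × 10000) = 0.78270
R(B) = exp(−0.0000193 × 10000) = 0.82448
Parallel (A and B): 1 − (1 − 0.78270)(1 − 0.82448) = 0.962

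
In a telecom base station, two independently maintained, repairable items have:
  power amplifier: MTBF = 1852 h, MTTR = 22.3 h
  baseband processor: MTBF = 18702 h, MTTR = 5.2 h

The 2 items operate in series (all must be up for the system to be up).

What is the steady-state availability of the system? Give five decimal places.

A(power amplifier) = MTBF/(MTBF+MTTR) = 1852/(1852+22.3) = 0.988102
A(baseband processor) = MTBF/(MTBF+MTTR) = 18702/(18702+5.2) = 0.999722
Series availability: 0.988102 × 0.999722 = 0.98783

0.98783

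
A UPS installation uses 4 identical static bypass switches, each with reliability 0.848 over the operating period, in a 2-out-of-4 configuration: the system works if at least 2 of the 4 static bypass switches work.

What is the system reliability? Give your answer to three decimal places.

0.988

R = Σ_{i=2}^{4} C(4,i) p^i (1−p)^{4−i} with p = 0.848
C(4,2)·0.848^2·0.152^2 = 0.09969
C(4,3)·0.848^3·0.152^1 = 0.37076
C(4,4)·0.848^4·0.152^0 = 0.51711
Sum = 0.988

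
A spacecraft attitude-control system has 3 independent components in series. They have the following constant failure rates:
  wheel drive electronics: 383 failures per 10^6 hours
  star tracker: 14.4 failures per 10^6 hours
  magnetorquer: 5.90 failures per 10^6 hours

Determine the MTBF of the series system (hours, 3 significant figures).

Series of exponential components: λ_sys = Σ λ_i
λ_sys = 0.000383 + 0.0000144 + 0.00000590 = 4.0330e-04 /h
MTBF = 1 / λ_sys = 2480 h

2480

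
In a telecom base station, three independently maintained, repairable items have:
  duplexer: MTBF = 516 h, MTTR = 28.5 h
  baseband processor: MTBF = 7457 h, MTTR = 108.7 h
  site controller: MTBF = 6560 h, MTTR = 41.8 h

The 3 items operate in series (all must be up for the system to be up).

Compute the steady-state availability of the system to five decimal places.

0.92813

A(duplexer) = MTBF/(MTBF+MTTR) = 516/(516+28.5) = 0.947658
A(baseband processor) = MTBF/(MTBF+MTTR) = 7457/(7457+108.7) = 0.985633
A(site controller) = MTBF/(MTBF+MTTR) = 6560/(6560+41.8) = 0.993668
Series availability: 0.947658 × 0.985633 × 0.993668 = 0.92813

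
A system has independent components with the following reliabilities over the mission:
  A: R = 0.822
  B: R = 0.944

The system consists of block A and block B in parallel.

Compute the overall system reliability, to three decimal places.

Parallel (A and B): 1 − (1 − 0.82200)(1 − 0.94400) = 0.990

0.990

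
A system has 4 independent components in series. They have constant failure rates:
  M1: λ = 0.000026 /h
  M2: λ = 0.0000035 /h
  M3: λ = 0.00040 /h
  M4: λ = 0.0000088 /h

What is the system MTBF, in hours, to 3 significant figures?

2280

Series of exponential components: λ_sys = Σ λ_i
λ_sys = 0.000026 + 0.0000035 + 0.00040 + 0.0000088 = 4.3830e-04 /h
MTBF = 1 / λ_sys = 2280 h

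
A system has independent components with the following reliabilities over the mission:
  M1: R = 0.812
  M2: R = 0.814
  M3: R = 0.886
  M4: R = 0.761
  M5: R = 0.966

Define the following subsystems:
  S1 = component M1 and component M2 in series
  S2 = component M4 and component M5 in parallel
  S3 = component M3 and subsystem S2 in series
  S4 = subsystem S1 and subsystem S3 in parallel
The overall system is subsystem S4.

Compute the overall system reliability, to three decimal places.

Series (M1 and M2): 0.81200 × 0.81400 = 0.66097
Parallel (M4 and M5): 1 − (1 − 0.76100)(1 − 0.96600) = 0.99187
Series (M3 and [0.99187]): 0.88600 × 0.99187 = 0.87880
Parallel ([0.66097] and [0.87880]): 1 − (1 − 0.66097)(1 − 0.87880) = 0.959

0.959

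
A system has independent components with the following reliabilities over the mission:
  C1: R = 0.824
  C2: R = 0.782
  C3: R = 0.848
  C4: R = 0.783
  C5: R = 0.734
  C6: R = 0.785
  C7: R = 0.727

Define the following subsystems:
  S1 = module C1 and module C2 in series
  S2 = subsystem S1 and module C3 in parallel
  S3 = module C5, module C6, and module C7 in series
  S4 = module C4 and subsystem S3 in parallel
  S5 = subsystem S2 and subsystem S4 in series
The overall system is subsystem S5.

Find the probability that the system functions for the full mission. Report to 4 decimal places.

Series (C1 and C2): 0.824000 × 0.782000 = 0.644368
Parallel ([0.644368] and C3): 1 − (1 − 0.644368)(1 − 0.848000) = 0.945944
Series (C5, C6, and C7): 0.734000 × 0.785000 × 0.727000 = 0.418890
Parallel (C4 and [0.418890]): 1 − (1 − 0.783000)(1 − 0.418890) = 0.873899
Series ([0.945944] and [0.873899]): 0.945944 × 0.873899 = 0.8267

0.8267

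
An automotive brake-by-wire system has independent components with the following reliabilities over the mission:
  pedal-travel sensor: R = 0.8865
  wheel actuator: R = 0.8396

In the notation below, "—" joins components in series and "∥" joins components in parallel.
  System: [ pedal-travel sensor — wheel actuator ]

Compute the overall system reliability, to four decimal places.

0.7443

Series (pedal-travel sensor and wheel actuator): 0.886500 × 0.839600 = 0.7443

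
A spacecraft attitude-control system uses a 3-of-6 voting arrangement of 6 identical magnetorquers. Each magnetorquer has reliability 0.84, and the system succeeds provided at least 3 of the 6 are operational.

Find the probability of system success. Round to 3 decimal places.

R = Σ_{i=3}^{6} C(6,i) p^i (1−p)^{6−i} with p = 0.84
C(6,3)·0.84^3·0.16^3 = 0.04855
C(6,4)·0.84^4·0.16^2 = 0.19118
C(6,5)·0.84^5·0.16^1 = 0.40148
C(6,6)·0.84^6·0.16^0 = 0.35130
Sum = 0.993

0.993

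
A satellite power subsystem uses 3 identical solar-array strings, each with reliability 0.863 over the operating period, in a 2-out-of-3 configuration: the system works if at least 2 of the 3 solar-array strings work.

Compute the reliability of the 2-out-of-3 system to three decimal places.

0.949

R = Σ_{i=2}^{3} C(3,i) p^i (1−p)^{3−i} with p = 0.863
C(3,2)·0.863^2·0.137^1 = 0.30610
C(3,3)·0.863^3·0.137^0 = 0.64274
Sum = 0.949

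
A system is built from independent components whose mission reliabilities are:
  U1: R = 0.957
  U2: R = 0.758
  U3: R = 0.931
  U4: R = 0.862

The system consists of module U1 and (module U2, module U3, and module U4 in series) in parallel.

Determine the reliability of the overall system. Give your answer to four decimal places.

0.9832

Series (U2, U3, and U4): 0.758000 × 0.931000 × 0.862000 = 0.608312
Parallel (U1 and [0.608312]): 1 − (1 − 0.957000)(1 − 0.608312) = 0.9832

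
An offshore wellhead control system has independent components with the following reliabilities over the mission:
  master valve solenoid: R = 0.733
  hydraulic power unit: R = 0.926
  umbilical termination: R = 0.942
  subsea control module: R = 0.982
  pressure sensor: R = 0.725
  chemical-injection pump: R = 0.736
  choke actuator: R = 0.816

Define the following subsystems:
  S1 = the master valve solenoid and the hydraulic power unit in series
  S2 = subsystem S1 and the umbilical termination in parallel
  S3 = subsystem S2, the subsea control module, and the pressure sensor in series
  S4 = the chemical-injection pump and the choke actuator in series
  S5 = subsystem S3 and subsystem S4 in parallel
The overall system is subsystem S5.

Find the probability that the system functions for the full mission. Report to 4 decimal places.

0.8796

Series (master valve solenoid and hydraulic power unit): 0.733000 × 0.926000 = 0.678758
Parallel ([0.678758] and umbilical termination): 1 − (1 − 0.678758)(1 − 0.942000) = 0.981368
Series ([0.981368], subsea control module, and pressure sensor): 0.981368 × 0.982000 × 0.725000 = 0.698685
Series (chemical-injection pump and choke actuator): 0.736000 × 0.816000 = 0.600576
Parallel ([0.698685] and [0.600576]): 1 − (1 − 0.698685)(1 − 0.600576) = 0.8796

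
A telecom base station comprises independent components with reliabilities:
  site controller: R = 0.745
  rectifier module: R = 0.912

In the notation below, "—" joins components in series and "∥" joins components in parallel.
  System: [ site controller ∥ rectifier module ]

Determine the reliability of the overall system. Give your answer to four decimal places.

Parallel (site controller and rectifier module): 1 − (1 − 0.745000)(1 − 0.912000) = 0.9776

0.9776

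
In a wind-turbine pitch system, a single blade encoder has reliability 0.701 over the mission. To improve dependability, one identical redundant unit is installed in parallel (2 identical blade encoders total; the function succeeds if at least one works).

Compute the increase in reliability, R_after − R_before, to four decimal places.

R_before = 0.701
R_after = 1 − (1 − 0.701)^2 = 0.9106
ΔR = 0.9106 − 0.701 = 0.2096

0.2096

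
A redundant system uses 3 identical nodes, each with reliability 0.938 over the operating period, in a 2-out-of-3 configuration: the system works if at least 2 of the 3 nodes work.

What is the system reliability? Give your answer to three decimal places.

0.989

R = Σ_{i=2}^{3} C(3,i) p^i (1−p)^{3−i} with p = 0.938
C(3,2)·0.938^2·0.062^1 = 0.16365
C(3,3)·0.938^3·0.062^0 = 0.82529
Sum = 0.989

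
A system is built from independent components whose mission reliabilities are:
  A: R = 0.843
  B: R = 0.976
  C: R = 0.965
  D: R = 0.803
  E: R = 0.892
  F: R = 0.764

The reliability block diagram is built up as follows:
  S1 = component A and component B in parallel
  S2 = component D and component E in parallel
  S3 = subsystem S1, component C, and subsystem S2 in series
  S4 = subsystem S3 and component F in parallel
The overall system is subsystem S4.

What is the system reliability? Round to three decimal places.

0.986

Parallel (A and B): 1 − (1 − 0.84300)(1 − 0.97600) = 0.99623
Parallel (D and E): 1 − (1 − 0.80300)(1 − 0.89200) = 0.97872
Series ([0.99623], C, and [0.97872]): 0.99623 × 0.96500 × 0.97872 = 0.94090
Parallel ([0.94090] and F): 1 − (1 − 0.94090)(1 − 0.76400) = 0.986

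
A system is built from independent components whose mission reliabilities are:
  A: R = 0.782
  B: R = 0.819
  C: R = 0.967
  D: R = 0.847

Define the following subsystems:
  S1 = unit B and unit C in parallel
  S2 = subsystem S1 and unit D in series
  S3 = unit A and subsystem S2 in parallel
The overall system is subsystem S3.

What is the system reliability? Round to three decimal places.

Parallel (B and C): 1 − (1 − 0.81900)(1 − 0.96700) = 0.99403
Series ([0.99403] and D): 0.99403 × 0.84700 = 0.84194
Parallel (A and [0.84194]): 1 − (1 − 0.78200)(1 − 0.84194) = 0.966

0.966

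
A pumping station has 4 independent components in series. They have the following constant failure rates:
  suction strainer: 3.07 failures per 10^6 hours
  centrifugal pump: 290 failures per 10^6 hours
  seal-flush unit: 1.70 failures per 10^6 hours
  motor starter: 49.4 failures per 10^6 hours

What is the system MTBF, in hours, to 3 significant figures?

Series of exponential components: λ_sys = Σ λ_i
λ_sys = 0.00000307 + 0.000290 + 0.00000170 + 0.0000494 = 3.4417e-04 /h
MTBF = 1 / λ_sys = 2910 h

2910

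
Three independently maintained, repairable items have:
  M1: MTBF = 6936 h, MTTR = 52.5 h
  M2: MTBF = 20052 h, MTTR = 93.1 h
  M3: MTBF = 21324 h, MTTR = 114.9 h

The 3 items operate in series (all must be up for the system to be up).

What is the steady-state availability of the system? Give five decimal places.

A(M1) = MTBF/(MTBF+MTTR) = 6936/(6936+52.5) = 0.992488
A(M2) = MTBF/(MTBF+MTTR) = 20052/(20052+93.1) = 0.995379
A(M3) = MTBF/(MTBF+MTTR) = 21324/(21324+114.9) = 0.994641
Series availability: 0.992488 × 0.995379 × 0.994641 = 0.98261

0.98261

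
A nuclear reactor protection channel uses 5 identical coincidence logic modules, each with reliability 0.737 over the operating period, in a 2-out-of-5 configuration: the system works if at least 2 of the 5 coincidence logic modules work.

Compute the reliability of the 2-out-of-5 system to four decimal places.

R = Σ_{i=2}^{5} C(5,i) p^i (1−p)^{5−i} with p = 0.737
C(5,2)·0.737^2·0.263^3 = 0.098810
C(5,3)·0.737^3·0.263^2 = 0.276894
C(5,4)·0.737^4·0.263^1 = 0.387968
C(5,5)·0.737^5·0.263^0 = 0.217439
Sum = 0.9811

0.9811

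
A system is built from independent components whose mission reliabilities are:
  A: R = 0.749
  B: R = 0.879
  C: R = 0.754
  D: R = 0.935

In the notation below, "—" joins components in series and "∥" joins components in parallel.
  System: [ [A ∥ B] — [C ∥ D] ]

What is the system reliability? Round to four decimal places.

Parallel (A and B): 1 − (1 − 0.749000)(1 − 0.879000) = 0.969629
Parallel (C and D): 1 − (1 − 0.754000)(1 − 0.935000) = 0.984010
Series ([0.969629] and [0.984010]): 0.969629 × 0.984010 = 0.9541

0.9541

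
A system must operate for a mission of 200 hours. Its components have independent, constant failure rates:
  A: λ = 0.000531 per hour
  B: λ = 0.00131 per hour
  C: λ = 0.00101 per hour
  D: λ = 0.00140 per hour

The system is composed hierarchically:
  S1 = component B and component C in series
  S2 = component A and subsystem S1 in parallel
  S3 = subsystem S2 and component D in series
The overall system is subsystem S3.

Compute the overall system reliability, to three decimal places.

0.728

R(A) = exp(−0.000531 × 200) = 0.89924
R(B) = exp(−0.00131 × 200) = 0.76951
R(C) = exp(−0.00101 × 200) = 0.81709
R(D) = exp(−0.00140 × 200) = 0.75578
Series (B and C): 0.76951 × 0.81709 = 0.62876
Parallel (A and [0.62876]): 1 − (1 − 0.89924)(1 − 0.62876) = 0.96259
Series ([0.96259] and D): 0.96259 × 0.75578 = 0.728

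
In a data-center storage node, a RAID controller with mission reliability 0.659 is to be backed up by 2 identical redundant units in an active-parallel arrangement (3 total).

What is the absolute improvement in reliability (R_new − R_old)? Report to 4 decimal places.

0.3013

R_before = 0.659
R_after = 1 − (1 − 0.659)^3 = 0.9603
ΔR = 0.9603 − 0.659 = 0.3013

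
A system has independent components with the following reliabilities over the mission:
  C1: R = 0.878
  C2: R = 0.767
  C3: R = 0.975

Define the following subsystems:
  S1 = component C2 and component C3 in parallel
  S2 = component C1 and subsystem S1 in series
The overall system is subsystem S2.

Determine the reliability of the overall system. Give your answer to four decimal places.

0.8729

Parallel (C2 and C3): 1 − (1 − 0.767000)(1 − 0.975000) = 0.994175
Series (C1 and [0.994175]): 0.878000 × 0.994175 = 0.8729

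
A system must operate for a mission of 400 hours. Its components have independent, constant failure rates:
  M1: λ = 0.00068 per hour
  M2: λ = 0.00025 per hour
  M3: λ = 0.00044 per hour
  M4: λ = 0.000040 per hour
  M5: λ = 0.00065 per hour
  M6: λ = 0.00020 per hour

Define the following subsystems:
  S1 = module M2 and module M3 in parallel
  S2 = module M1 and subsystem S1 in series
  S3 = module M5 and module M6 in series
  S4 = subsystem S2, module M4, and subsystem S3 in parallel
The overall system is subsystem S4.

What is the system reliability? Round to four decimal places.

R(M1) = exp(−0.00068 × 400) = 0.761854
R(M2) = exp(−0.00025 × 400) = 0.904837
R(M3) = exp(−0.00044 × 400) = 0.838618
R(M4) = exp(−0.000040 × 400) = 0.984127
R(M5) = exp(−0.00065 × 400) = 0.771052
R(M6) = exp(−0.00020 × 400) = 0.923116
Parallel (M2 and M3): 1 − (1 − 0.904837)(1 − 0.838618) = 0.984642
Series (M1 and [0.984642]): 0.761854 × 0.984642 = 0.750153
Series (M5 and M6): 0.771052 × 0.923116 = 0.711770
Parallel ([0.750153], M4, and [0.711770]): 1 − (1 − 0.750153)(1 − 0.984127)(1 − 0.711770) = 0.9989

0.9989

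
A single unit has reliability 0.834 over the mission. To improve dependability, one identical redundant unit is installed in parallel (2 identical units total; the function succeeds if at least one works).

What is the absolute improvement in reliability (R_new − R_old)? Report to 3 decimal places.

0.138

R_before = 0.834
R_after = 1 − (1 − 0.834)^2 = 0.972
ΔR = 0.972 − 0.834 = 0.138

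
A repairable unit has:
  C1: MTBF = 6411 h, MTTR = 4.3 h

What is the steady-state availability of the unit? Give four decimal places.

A(C1) = MTBF/(MTBF+MTTR) = 6411/(6411+4.3) = 0.9993

0.9993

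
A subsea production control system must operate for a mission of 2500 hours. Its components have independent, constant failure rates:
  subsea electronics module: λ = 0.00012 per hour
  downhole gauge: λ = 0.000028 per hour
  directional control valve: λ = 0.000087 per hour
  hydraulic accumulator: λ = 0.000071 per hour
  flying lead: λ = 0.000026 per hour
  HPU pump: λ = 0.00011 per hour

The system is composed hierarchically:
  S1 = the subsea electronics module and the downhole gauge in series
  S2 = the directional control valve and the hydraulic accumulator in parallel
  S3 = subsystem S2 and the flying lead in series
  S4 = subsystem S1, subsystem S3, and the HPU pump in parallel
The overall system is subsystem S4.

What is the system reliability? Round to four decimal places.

0.9931

R(subsea electronics module) = exp(−0.00012 × 2500) = 0.740818
R(downhole gauge) = exp(−0.000028 × 2500) = 0.932394
R(directional control valve) = exp(−0.000087 × 2500) = 0.804528
R(hydraulic accumulator) = exp(−0.000071 × 2500) = 0.837361
R(flying lead) = exp(−0.000026 × 2500) = 0.937067
R(HPU pump) = exp(−0.00011 × 2500) = 0.759572
Series (subsea electronics module and downhole gauge): 0.740818 × 0.932394 = 0.690734
Parallel (directional control valve and hydraulic accumulator): 1 − (1 − 0.804528)(1 − 0.837361) = 0.968209
Series ([0.968209] and flying lead): 0.968209 × 0.937067 = 0.907277
Parallel ([0.690734], [0.907277], and HPU pump): 1 − (1 − 0.690734)(1 − 0.907277)(1 − 0.759572) = 0.9931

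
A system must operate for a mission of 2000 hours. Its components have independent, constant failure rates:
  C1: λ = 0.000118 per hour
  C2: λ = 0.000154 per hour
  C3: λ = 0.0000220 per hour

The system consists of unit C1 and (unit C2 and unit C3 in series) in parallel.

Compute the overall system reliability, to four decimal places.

0.9376

R(C1) = exp(−0.000118 × 2000) = 0.789781
R(C2) = exp(−0.000154 × 2000) = 0.734915
R(C3) = exp(−0.0000220 × 2000) = 0.956954
Series (C2 and C3): 0.734915 × 0.956954 = 0.703280
Parallel (C1 and [0.703280]): 1 − (1 − 0.789781)(1 − 0.703280) = 0.9376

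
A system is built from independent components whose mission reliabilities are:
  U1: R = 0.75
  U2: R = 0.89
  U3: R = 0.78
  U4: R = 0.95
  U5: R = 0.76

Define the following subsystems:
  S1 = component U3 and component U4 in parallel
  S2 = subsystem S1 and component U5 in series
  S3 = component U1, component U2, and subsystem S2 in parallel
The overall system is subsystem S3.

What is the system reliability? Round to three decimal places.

0.993

Parallel (U3 and U4): 1 − (1 − 0.78000)(1 − 0.95000) = 0.98900
Series ([0.98900] and U5): 0.98900 × 0.76000 = 0.75164
Parallel (U1, U2, and [0.75164]): 1 − (1 − 0.75000)(1 − 0.89000)(1 − 0.75164) = 0.993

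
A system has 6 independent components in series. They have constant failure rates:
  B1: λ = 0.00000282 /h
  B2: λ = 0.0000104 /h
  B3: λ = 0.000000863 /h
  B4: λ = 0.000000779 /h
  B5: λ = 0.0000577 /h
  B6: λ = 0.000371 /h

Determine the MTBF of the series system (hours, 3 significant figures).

2250

Series of exponential components: λ_sys = Σ λ_i
λ_sys = 0.00000282 + 0.0000104 + 0.000000863 + 0.000000779 + 0.0000577 + 0.000371 = 4.4356e-04 /h
MTBF = 1 / λ_sys = 2250 h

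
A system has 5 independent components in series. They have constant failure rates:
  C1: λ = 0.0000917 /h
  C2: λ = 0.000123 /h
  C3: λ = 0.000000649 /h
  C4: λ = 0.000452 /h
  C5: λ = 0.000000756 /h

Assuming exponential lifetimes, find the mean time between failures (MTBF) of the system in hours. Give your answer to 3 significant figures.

Series of exponential components: λ_sys = Σ λ_i
λ_sys = 0.0000917 + 0.000123 + 0.000000649 + 0.000452 + 0.000000756 = 6.6811e-04 /h
MTBF = 1 / λ_sys = 1500 h

1500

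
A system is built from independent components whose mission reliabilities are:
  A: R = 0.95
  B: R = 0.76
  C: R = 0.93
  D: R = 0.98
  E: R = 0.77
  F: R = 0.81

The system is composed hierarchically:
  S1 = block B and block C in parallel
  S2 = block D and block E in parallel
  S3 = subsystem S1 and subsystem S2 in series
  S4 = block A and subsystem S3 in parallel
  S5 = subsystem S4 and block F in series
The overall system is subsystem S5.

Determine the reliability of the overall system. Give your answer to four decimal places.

0.8091

Parallel (B and C): 1 − (1 − 0.760000)(1 − 0.930000) = 0.983200
Parallel (D and E): 1 − (1 − 0.980000)(1 − 0.770000) = 0.995400
Series ([0.983200] and [0.995400]): 0.983200 × 0.995400 = 0.978677
Parallel (A and [0.978677]): 1 − (1 − 0.950000)(1 − 0.978677) = 0.998934
Series ([0.998934] and F): 0.998934 × 0.810000 = 0.8091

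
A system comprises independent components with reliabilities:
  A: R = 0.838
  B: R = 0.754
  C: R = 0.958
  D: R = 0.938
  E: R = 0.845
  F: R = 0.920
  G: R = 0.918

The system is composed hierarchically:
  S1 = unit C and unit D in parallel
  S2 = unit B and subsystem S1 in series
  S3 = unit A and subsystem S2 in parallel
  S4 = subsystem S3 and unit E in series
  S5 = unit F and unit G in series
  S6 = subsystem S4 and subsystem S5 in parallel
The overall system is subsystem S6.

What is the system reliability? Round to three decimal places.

0.971

Parallel (C and D): 1 − (1 − 0.95800)(1 − 0.93800) = 0.99740
Series (B and [0.99740]): 0.75400 × 0.99740 = 0.75204
Parallel (A and [0.75204]): 1 − (1 − 0.83800)(1 − 0.75204) = 0.95983
Series ([0.95983] and E): 0.95983 × 0.84500 = 0.81106
Series (F and G): 0.92000 × 0.91800 = 0.84456
Parallel ([0.81106] and [0.84456]): 1 − (1 − 0.81106)(1 − 0.84456) = 0.971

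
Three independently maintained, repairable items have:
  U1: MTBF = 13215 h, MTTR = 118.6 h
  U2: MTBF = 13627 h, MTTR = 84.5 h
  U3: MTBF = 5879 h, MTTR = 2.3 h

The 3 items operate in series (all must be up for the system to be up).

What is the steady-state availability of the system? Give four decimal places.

0.9846

A(U1) = MTBF/(MTBF+MTTR) = 13215/(13215+118.6) = 0.991105
A(U2) = MTBF/(MTBF+MTTR) = 13627/(13627+84.5) = 0.993837
A(U3) = MTBF/(MTBF+MTTR) = 5879/(5879+2.3) = 0.999609
Series availability: 0.991105 × 0.993837 × 0.999609 = 0.9846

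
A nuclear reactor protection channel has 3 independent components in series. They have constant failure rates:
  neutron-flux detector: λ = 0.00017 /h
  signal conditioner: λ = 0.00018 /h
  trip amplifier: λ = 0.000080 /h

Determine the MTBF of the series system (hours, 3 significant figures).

2330

Series of exponential components: λ_sys = Σ λ_i
λ_sys = 0.00017 + 0.00018 + 0.000080 = 4.3000e-04 /h
MTBF = 1 / λ_sys = 2330 h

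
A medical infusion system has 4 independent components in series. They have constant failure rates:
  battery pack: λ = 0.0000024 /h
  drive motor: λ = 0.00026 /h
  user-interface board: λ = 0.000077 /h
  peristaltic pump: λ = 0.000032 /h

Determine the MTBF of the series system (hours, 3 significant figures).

2690

Series of exponential components: λ_sys = Σ λ_i
λ_sys = 0.0000024 + 0.00026 + 0.000077 + 0.000032 = 3.7140e-04 /h
MTBF = 1 / λ_sys = 2690 h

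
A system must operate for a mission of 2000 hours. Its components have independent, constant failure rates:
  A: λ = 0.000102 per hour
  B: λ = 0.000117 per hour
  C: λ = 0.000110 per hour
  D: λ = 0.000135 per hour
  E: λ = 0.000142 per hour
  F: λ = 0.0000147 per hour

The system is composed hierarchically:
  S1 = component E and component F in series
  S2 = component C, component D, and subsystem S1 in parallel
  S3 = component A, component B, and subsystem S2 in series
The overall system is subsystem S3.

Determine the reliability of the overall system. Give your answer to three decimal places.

0.637

R(A) = exp(−0.000102 × 2000) = 0.81546
R(B) = exp(−0.000117 × 2000) = 0.79136
R(C) = exp(−0.000110 × 2000) = 0.80252
R(D) = exp(−0.000135 × 2000) = 0.76338
R(E) = exp(−0.000142 × 2000) = 0.75277
R(F) = exp(−0.0000147 × 2000) = 0.97103
Series (E and F): 0.75277 × 0.97103 = 0.73096
Parallel (C, D, and [0.73096]): 1 − (1 − 0.80252)(1 − 0.76338)(1 − 0.73096) = 0.98743
Series (A, B, and [0.98743]): 0.81546 × 0.79136 × 0.98743 = 0.637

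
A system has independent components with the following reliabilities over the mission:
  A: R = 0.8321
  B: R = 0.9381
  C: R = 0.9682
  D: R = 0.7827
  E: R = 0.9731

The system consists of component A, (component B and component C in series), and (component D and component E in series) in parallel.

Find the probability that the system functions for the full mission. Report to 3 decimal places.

0.996

Series (B and C): 0.93810 × 0.96820 = 0.90827
Series (D and E): 0.78270 × 0.97310 = 0.76165
Parallel (A, [0.90827], and [0.76165]): 1 − (1 − 0.83210)(1 − 0.90827)(1 − 0.76165) = 0.996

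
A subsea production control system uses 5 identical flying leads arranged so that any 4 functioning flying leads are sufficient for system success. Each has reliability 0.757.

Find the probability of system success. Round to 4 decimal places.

0.6476

R = Σ_{i=4}^{5} C(5,i) p^i (1−p)^{5−i} with p = 0.757
C(5,4)·0.757^4·0.243^1 = 0.398988
C(5,5)·0.757^5·0.243^0 = 0.248588
Sum = 0.6476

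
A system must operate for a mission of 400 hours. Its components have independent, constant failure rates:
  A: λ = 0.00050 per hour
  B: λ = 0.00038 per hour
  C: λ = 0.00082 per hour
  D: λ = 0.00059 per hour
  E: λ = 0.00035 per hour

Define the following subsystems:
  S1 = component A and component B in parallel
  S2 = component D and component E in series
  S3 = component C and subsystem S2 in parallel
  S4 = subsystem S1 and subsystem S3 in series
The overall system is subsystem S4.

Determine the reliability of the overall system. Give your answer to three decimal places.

0.889

R(A) = exp(−0.00050 × 400) = 0.81873
R(B) = exp(−0.00038 × 400) = 0.85899
R(C) = exp(−0.00082 × 400) = 0.72036
R(D) = exp(−0.00059 × 400) = 0.78978
R(E) = exp(−0.00035 × 400) = 0.86936
Parallel (A and B): 1 − (1 − 0.81873)(1 − 0.85899) = 0.97444
Series (D and E): 0.78978 × 0.86936 = 0.68660
Parallel (C and [0.68660]): 1 − (1 − 0.72036)(1 − 0.68660) = 0.91236
Series ([0.97444] and [0.91236]): 0.97444 × 0.91236 = 0.889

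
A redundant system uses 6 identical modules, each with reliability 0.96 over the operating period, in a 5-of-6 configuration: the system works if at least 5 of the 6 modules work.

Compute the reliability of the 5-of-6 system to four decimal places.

R = Σ_{i=5}^{6} C(6,i) p^i (1−p)^{6−i} with p = 0.96
C(6,5)·0.96^5·0.04^1 = 0.195689
C(6,6)·0.96^6·0.04^0 = 0.782758
Sum = 0.9784

0.9784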